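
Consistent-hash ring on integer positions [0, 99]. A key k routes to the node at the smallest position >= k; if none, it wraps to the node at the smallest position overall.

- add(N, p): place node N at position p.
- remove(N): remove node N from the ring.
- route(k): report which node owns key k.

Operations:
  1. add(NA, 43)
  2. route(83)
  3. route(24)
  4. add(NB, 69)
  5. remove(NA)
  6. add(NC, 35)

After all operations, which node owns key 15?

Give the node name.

Answer: NC

Derivation:
Op 1: add NA@43 -> ring=[43:NA]
Op 2: route key 83: none >= 83, wrap to smallest pos 43 -> NA
Op 3: route key 24: smallest pos >= 24 is 43 -> NA
Op 4: add NB@69 -> ring=[43:NA,69:NB]
Op 5: remove NA -> ring=[69:NB]
Op 6: add NC@35 -> ring=[35:NC,69:NB]
Final route key 15: smallest pos >= 15 is 35 -> NC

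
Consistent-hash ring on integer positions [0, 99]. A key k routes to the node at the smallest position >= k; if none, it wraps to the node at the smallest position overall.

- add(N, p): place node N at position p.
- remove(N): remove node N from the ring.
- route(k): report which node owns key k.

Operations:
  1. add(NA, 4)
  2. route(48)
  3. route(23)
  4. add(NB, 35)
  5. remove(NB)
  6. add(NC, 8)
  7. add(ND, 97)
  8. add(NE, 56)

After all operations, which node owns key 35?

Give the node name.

Answer: NE

Derivation:
Op 1: add NA@4 -> ring=[4:NA]
Op 2: route key 48: none >= 48, wrap to smallest pos 4 -> NA
Op 3: route key 23: none >= 23, wrap to smallest pos 4 -> NA
Op 4: add NB@35 -> ring=[4:NA,35:NB]
Op 5: remove NB -> ring=[4:NA]
Op 6: add NC@8 -> ring=[4:NA,8:NC]
Op 7: add ND@97 -> ring=[4:NA,8:NC,97:ND]
Op 8: add NE@56 -> ring=[4:NA,8:NC,56:NE,97:ND]
Final route key 35: smallest pos >= 35 is 56 -> NE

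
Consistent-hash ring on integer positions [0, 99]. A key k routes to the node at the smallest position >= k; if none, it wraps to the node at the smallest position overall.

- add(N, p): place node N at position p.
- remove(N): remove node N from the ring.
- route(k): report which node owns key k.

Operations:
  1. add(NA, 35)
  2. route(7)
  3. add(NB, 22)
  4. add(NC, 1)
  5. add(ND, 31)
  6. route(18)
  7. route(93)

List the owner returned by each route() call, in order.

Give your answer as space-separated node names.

Answer: NA NB NC

Derivation:
Op 1: add NA@35 -> ring=[35:NA]
Op 2: route key 7: smallest pos >= 7 is 35 -> NA
Op 3: add NB@22 -> ring=[22:NB,35:NA]
Op 4: add NC@1 -> ring=[1:NC,22:NB,35:NA]
Op 5: add ND@31 -> ring=[1:NC,22:NB,31:ND,35:NA]
Op 6: route key 18: smallest pos >= 18 is 22 -> NB
Op 7: route key 93: none >= 93, wrap to smallest pos 1 -> NC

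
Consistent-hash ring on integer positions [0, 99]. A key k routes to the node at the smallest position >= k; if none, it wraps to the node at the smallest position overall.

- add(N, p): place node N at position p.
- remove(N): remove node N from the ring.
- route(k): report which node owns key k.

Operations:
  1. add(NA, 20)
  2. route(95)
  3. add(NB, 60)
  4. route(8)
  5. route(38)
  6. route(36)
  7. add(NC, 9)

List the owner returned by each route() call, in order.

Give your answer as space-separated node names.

Answer: NA NA NB NB

Derivation:
Op 1: add NA@20 -> ring=[20:NA]
Op 2: route key 95: none >= 95, wrap to smallest pos 20 -> NA
Op 3: add NB@60 -> ring=[20:NA,60:NB]
Op 4: route key 8: smallest pos >= 8 is 20 -> NA
Op 5: route key 38: smallest pos >= 38 is 60 -> NB
Op 6: route key 36: smallest pos >= 36 is 60 -> NB
Op 7: add NC@9 -> ring=[9:NC,20:NA,60:NB]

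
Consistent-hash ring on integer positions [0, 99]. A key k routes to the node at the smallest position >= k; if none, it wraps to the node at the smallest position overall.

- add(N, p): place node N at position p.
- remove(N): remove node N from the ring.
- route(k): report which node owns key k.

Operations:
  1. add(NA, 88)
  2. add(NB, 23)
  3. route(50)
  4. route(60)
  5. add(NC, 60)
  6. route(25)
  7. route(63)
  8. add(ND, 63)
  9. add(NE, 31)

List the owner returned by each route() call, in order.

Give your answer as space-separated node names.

Op 1: add NA@88 -> ring=[88:NA]
Op 2: add NB@23 -> ring=[23:NB,88:NA]
Op 3: route key 50: smallest pos >= 50 is 88 -> NA
Op 4: route key 60: smallest pos >= 60 is 88 -> NA
Op 5: add NC@60 -> ring=[23:NB,60:NC,88:NA]
Op 6: route key 25: smallest pos >= 25 is 60 -> NC
Op 7: route key 63: smallest pos >= 63 is 88 -> NA
Op 8: add ND@63 -> ring=[23:NB,60:NC,63:ND,88:NA]
Op 9: add NE@31 -> ring=[23:NB,31:NE,60:NC,63:ND,88:NA]

Answer: NA NA NC NA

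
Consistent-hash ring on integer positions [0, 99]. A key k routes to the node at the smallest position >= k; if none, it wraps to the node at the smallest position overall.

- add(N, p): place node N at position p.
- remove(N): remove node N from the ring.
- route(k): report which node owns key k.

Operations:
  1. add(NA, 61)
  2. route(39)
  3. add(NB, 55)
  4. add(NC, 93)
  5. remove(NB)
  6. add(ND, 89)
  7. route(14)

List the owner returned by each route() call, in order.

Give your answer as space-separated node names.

Answer: NA NA

Derivation:
Op 1: add NA@61 -> ring=[61:NA]
Op 2: route key 39: smallest pos >= 39 is 61 -> NA
Op 3: add NB@55 -> ring=[55:NB,61:NA]
Op 4: add NC@93 -> ring=[55:NB,61:NA,93:NC]
Op 5: remove NB -> ring=[61:NA,93:NC]
Op 6: add ND@89 -> ring=[61:NA,89:ND,93:NC]
Op 7: route key 14: smallest pos >= 14 is 61 -> NA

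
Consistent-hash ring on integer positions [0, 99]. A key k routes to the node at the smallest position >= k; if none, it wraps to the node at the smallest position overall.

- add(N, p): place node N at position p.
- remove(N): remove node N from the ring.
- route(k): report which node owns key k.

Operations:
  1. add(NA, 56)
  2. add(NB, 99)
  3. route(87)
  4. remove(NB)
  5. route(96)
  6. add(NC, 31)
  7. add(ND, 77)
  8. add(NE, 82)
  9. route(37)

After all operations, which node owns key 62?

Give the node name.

Op 1: add NA@56 -> ring=[56:NA]
Op 2: add NB@99 -> ring=[56:NA,99:NB]
Op 3: route key 87: smallest pos >= 87 is 99 -> NB
Op 4: remove NB -> ring=[56:NA]
Op 5: route key 96: none >= 96, wrap to smallest pos 56 -> NA
Op 6: add NC@31 -> ring=[31:NC,56:NA]
Op 7: add ND@77 -> ring=[31:NC,56:NA,77:ND]
Op 8: add NE@82 -> ring=[31:NC,56:NA,77:ND,82:NE]
Op 9: route key 37: smallest pos >= 37 is 56 -> NA
Final route key 62: smallest pos >= 62 is 77 -> ND

Answer: ND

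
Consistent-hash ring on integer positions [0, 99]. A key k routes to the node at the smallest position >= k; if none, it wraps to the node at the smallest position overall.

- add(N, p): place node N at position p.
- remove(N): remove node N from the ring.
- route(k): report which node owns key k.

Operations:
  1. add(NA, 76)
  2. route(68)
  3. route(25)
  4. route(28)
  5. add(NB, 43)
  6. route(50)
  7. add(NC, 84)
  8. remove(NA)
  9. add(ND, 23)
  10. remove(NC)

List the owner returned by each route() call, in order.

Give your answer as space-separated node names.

Answer: NA NA NA NA

Derivation:
Op 1: add NA@76 -> ring=[76:NA]
Op 2: route key 68: smallest pos >= 68 is 76 -> NA
Op 3: route key 25: smallest pos >= 25 is 76 -> NA
Op 4: route key 28: smallest pos >= 28 is 76 -> NA
Op 5: add NB@43 -> ring=[43:NB,76:NA]
Op 6: route key 50: smallest pos >= 50 is 76 -> NA
Op 7: add NC@84 -> ring=[43:NB,76:NA,84:NC]
Op 8: remove NA -> ring=[43:NB,84:NC]
Op 9: add ND@23 -> ring=[23:ND,43:NB,84:NC]
Op 10: remove NC -> ring=[23:ND,43:NB]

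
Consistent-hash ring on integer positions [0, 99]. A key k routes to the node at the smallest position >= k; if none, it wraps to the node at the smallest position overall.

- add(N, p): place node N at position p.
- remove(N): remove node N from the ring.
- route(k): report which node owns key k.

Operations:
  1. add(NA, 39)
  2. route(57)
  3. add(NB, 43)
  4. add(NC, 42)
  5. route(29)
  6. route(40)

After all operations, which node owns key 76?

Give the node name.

Answer: NA

Derivation:
Op 1: add NA@39 -> ring=[39:NA]
Op 2: route key 57: none >= 57, wrap to smallest pos 39 -> NA
Op 3: add NB@43 -> ring=[39:NA,43:NB]
Op 4: add NC@42 -> ring=[39:NA,42:NC,43:NB]
Op 5: route key 29: smallest pos >= 29 is 39 -> NA
Op 6: route key 40: smallest pos >= 40 is 42 -> NC
Final route key 76: none >= 76, wrap to smallest pos 39 -> NA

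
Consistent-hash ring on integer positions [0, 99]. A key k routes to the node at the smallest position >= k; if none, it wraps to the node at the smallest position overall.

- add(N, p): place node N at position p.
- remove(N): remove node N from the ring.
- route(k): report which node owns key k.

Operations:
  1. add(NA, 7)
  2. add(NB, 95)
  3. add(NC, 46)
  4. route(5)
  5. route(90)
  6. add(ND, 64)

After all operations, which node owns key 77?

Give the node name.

Answer: NB

Derivation:
Op 1: add NA@7 -> ring=[7:NA]
Op 2: add NB@95 -> ring=[7:NA,95:NB]
Op 3: add NC@46 -> ring=[7:NA,46:NC,95:NB]
Op 4: route key 5: smallest pos >= 5 is 7 -> NA
Op 5: route key 90: smallest pos >= 90 is 95 -> NB
Op 6: add ND@64 -> ring=[7:NA,46:NC,64:ND,95:NB]
Final route key 77: smallest pos >= 77 is 95 -> NB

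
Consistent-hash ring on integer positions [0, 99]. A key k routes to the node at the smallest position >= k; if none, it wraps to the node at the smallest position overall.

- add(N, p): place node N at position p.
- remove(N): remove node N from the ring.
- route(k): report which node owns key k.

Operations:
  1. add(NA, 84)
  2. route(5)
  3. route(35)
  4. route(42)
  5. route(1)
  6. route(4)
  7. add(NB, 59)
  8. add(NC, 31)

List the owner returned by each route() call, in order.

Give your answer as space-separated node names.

Op 1: add NA@84 -> ring=[84:NA]
Op 2: route key 5: smallest pos >= 5 is 84 -> NA
Op 3: route key 35: smallest pos >= 35 is 84 -> NA
Op 4: route key 42: smallest pos >= 42 is 84 -> NA
Op 5: route key 1: smallest pos >= 1 is 84 -> NA
Op 6: route key 4: smallest pos >= 4 is 84 -> NA
Op 7: add NB@59 -> ring=[59:NB,84:NA]
Op 8: add NC@31 -> ring=[31:NC,59:NB,84:NA]

Answer: NA NA NA NA NA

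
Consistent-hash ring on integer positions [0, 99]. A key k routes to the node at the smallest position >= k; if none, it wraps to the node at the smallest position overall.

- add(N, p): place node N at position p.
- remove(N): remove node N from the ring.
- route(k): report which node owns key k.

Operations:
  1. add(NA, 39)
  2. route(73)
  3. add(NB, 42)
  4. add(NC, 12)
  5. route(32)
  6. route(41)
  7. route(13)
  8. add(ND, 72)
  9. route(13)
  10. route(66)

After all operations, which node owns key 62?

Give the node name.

Op 1: add NA@39 -> ring=[39:NA]
Op 2: route key 73: none >= 73, wrap to smallest pos 39 -> NA
Op 3: add NB@42 -> ring=[39:NA,42:NB]
Op 4: add NC@12 -> ring=[12:NC,39:NA,42:NB]
Op 5: route key 32: smallest pos >= 32 is 39 -> NA
Op 6: route key 41: smallest pos >= 41 is 42 -> NB
Op 7: route key 13: smallest pos >= 13 is 39 -> NA
Op 8: add ND@72 -> ring=[12:NC,39:NA,42:NB,72:ND]
Op 9: route key 13: smallest pos >= 13 is 39 -> NA
Op 10: route key 66: smallest pos >= 66 is 72 -> ND
Final route key 62: smallest pos >= 62 is 72 -> ND

Answer: ND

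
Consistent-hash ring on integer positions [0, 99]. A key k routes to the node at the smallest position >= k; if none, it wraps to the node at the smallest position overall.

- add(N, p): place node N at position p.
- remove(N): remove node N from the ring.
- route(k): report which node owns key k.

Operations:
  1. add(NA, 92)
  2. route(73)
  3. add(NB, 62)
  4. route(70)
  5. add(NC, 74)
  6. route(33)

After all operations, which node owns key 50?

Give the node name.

Op 1: add NA@92 -> ring=[92:NA]
Op 2: route key 73: smallest pos >= 73 is 92 -> NA
Op 3: add NB@62 -> ring=[62:NB,92:NA]
Op 4: route key 70: smallest pos >= 70 is 92 -> NA
Op 5: add NC@74 -> ring=[62:NB,74:NC,92:NA]
Op 6: route key 33: smallest pos >= 33 is 62 -> NB
Final route key 50: smallest pos >= 50 is 62 -> NB

Answer: NB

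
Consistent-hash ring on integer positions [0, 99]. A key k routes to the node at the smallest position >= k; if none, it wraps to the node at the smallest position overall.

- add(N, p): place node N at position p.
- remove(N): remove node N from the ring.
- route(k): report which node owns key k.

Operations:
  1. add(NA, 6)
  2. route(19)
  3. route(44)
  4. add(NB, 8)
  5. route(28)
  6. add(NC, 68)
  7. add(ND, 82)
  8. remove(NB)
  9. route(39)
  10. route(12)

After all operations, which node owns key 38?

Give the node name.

Answer: NC

Derivation:
Op 1: add NA@6 -> ring=[6:NA]
Op 2: route key 19: none >= 19, wrap to smallest pos 6 -> NA
Op 3: route key 44: none >= 44, wrap to smallest pos 6 -> NA
Op 4: add NB@8 -> ring=[6:NA,8:NB]
Op 5: route key 28: none >= 28, wrap to smallest pos 6 -> NA
Op 6: add NC@68 -> ring=[6:NA,8:NB,68:NC]
Op 7: add ND@82 -> ring=[6:NA,8:NB,68:NC,82:ND]
Op 8: remove NB -> ring=[6:NA,68:NC,82:ND]
Op 9: route key 39: smallest pos >= 39 is 68 -> NC
Op 10: route key 12: smallest pos >= 12 is 68 -> NC
Final route key 38: smallest pos >= 38 is 68 -> NC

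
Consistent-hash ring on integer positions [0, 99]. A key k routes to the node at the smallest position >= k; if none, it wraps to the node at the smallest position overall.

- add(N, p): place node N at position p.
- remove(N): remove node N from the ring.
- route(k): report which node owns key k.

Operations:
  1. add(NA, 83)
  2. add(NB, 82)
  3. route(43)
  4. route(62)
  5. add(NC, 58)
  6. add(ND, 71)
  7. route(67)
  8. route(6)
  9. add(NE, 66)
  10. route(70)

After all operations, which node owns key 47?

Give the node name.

Op 1: add NA@83 -> ring=[83:NA]
Op 2: add NB@82 -> ring=[82:NB,83:NA]
Op 3: route key 43: smallest pos >= 43 is 82 -> NB
Op 4: route key 62: smallest pos >= 62 is 82 -> NB
Op 5: add NC@58 -> ring=[58:NC,82:NB,83:NA]
Op 6: add ND@71 -> ring=[58:NC,71:ND,82:NB,83:NA]
Op 7: route key 67: smallest pos >= 67 is 71 -> ND
Op 8: route key 6: smallest pos >= 6 is 58 -> NC
Op 9: add NE@66 -> ring=[58:NC,66:NE,71:ND,82:NB,83:NA]
Op 10: route key 70: smallest pos >= 70 is 71 -> ND
Final route key 47: smallest pos >= 47 is 58 -> NC

Answer: NC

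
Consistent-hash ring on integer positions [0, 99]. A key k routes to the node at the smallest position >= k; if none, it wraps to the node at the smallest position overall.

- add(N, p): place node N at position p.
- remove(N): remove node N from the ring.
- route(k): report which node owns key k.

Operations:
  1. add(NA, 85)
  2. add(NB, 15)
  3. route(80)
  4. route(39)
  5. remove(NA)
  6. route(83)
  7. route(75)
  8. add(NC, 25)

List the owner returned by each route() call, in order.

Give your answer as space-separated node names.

Answer: NA NA NB NB

Derivation:
Op 1: add NA@85 -> ring=[85:NA]
Op 2: add NB@15 -> ring=[15:NB,85:NA]
Op 3: route key 80: smallest pos >= 80 is 85 -> NA
Op 4: route key 39: smallest pos >= 39 is 85 -> NA
Op 5: remove NA -> ring=[15:NB]
Op 6: route key 83: none >= 83, wrap to smallest pos 15 -> NB
Op 7: route key 75: none >= 75, wrap to smallest pos 15 -> NB
Op 8: add NC@25 -> ring=[15:NB,25:NC]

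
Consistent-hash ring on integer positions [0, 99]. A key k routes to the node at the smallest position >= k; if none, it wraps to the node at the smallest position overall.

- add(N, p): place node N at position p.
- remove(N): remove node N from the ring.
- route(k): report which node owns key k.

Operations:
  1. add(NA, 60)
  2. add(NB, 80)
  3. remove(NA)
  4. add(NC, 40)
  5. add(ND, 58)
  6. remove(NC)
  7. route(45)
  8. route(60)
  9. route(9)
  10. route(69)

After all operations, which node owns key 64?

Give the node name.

Answer: NB

Derivation:
Op 1: add NA@60 -> ring=[60:NA]
Op 2: add NB@80 -> ring=[60:NA,80:NB]
Op 3: remove NA -> ring=[80:NB]
Op 4: add NC@40 -> ring=[40:NC,80:NB]
Op 5: add ND@58 -> ring=[40:NC,58:ND,80:NB]
Op 6: remove NC -> ring=[58:ND,80:NB]
Op 7: route key 45: smallest pos >= 45 is 58 -> ND
Op 8: route key 60: smallest pos >= 60 is 80 -> NB
Op 9: route key 9: smallest pos >= 9 is 58 -> ND
Op 10: route key 69: smallest pos >= 69 is 80 -> NB
Final route key 64: smallest pos >= 64 is 80 -> NB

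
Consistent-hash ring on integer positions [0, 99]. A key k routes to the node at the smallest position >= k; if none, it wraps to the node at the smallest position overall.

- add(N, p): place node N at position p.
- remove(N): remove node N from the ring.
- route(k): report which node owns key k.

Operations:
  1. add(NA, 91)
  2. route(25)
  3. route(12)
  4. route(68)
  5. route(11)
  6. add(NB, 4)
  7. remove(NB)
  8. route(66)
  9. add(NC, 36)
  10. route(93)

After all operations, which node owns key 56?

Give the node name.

Answer: NA

Derivation:
Op 1: add NA@91 -> ring=[91:NA]
Op 2: route key 25: smallest pos >= 25 is 91 -> NA
Op 3: route key 12: smallest pos >= 12 is 91 -> NA
Op 4: route key 68: smallest pos >= 68 is 91 -> NA
Op 5: route key 11: smallest pos >= 11 is 91 -> NA
Op 6: add NB@4 -> ring=[4:NB,91:NA]
Op 7: remove NB -> ring=[91:NA]
Op 8: route key 66: smallest pos >= 66 is 91 -> NA
Op 9: add NC@36 -> ring=[36:NC,91:NA]
Op 10: route key 93: none >= 93, wrap to smallest pos 36 -> NC
Final route key 56: smallest pos >= 56 is 91 -> NA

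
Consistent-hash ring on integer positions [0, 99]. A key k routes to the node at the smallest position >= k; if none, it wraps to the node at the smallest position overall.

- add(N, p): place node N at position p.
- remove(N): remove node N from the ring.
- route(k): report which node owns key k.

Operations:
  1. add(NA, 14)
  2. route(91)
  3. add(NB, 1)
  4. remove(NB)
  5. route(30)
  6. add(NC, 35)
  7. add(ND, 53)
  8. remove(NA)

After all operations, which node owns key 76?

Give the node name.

Answer: NC

Derivation:
Op 1: add NA@14 -> ring=[14:NA]
Op 2: route key 91: none >= 91, wrap to smallest pos 14 -> NA
Op 3: add NB@1 -> ring=[1:NB,14:NA]
Op 4: remove NB -> ring=[14:NA]
Op 5: route key 30: none >= 30, wrap to smallest pos 14 -> NA
Op 6: add NC@35 -> ring=[14:NA,35:NC]
Op 7: add ND@53 -> ring=[14:NA,35:NC,53:ND]
Op 8: remove NA -> ring=[35:NC,53:ND]
Final route key 76: none >= 76, wrap to smallest pos 35 -> NC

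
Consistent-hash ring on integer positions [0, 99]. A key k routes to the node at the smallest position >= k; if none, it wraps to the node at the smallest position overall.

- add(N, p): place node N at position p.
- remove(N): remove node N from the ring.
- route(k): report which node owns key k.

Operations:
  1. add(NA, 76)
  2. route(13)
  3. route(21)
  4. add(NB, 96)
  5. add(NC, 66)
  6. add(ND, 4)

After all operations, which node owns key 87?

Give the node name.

Op 1: add NA@76 -> ring=[76:NA]
Op 2: route key 13: smallest pos >= 13 is 76 -> NA
Op 3: route key 21: smallest pos >= 21 is 76 -> NA
Op 4: add NB@96 -> ring=[76:NA,96:NB]
Op 5: add NC@66 -> ring=[66:NC,76:NA,96:NB]
Op 6: add ND@4 -> ring=[4:ND,66:NC,76:NA,96:NB]
Final route key 87: smallest pos >= 87 is 96 -> NB

Answer: NB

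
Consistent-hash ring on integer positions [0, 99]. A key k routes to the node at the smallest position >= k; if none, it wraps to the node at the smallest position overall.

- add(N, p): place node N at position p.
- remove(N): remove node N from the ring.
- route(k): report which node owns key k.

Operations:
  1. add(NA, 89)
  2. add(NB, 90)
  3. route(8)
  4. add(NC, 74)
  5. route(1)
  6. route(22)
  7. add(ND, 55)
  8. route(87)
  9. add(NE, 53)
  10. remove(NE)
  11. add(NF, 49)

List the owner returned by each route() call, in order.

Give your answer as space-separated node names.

Op 1: add NA@89 -> ring=[89:NA]
Op 2: add NB@90 -> ring=[89:NA,90:NB]
Op 3: route key 8: smallest pos >= 8 is 89 -> NA
Op 4: add NC@74 -> ring=[74:NC,89:NA,90:NB]
Op 5: route key 1: smallest pos >= 1 is 74 -> NC
Op 6: route key 22: smallest pos >= 22 is 74 -> NC
Op 7: add ND@55 -> ring=[55:ND,74:NC,89:NA,90:NB]
Op 8: route key 87: smallest pos >= 87 is 89 -> NA
Op 9: add NE@53 -> ring=[53:NE,55:ND,74:NC,89:NA,90:NB]
Op 10: remove NE -> ring=[55:ND,74:NC,89:NA,90:NB]
Op 11: add NF@49 -> ring=[49:NF,55:ND,74:NC,89:NA,90:NB]

Answer: NA NC NC NA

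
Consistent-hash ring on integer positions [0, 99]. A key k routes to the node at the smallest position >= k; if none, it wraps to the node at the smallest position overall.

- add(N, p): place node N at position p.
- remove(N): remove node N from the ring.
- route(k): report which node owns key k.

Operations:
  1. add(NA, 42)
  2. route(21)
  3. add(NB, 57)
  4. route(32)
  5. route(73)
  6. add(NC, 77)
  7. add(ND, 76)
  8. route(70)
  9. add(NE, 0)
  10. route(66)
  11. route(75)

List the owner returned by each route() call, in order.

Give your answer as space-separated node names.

Op 1: add NA@42 -> ring=[42:NA]
Op 2: route key 21: smallest pos >= 21 is 42 -> NA
Op 3: add NB@57 -> ring=[42:NA,57:NB]
Op 4: route key 32: smallest pos >= 32 is 42 -> NA
Op 5: route key 73: none >= 73, wrap to smallest pos 42 -> NA
Op 6: add NC@77 -> ring=[42:NA,57:NB,77:NC]
Op 7: add ND@76 -> ring=[42:NA,57:NB,76:ND,77:NC]
Op 8: route key 70: smallest pos >= 70 is 76 -> ND
Op 9: add NE@0 -> ring=[0:NE,42:NA,57:NB,76:ND,77:NC]
Op 10: route key 66: smallest pos >= 66 is 76 -> ND
Op 11: route key 75: smallest pos >= 75 is 76 -> ND

Answer: NA NA NA ND ND ND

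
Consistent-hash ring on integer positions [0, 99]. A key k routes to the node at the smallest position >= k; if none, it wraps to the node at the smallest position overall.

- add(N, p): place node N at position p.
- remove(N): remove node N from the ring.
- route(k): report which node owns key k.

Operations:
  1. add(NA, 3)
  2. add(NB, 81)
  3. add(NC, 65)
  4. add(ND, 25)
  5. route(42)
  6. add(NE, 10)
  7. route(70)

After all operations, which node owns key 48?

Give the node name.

Op 1: add NA@3 -> ring=[3:NA]
Op 2: add NB@81 -> ring=[3:NA,81:NB]
Op 3: add NC@65 -> ring=[3:NA,65:NC,81:NB]
Op 4: add ND@25 -> ring=[3:NA,25:ND,65:NC,81:NB]
Op 5: route key 42: smallest pos >= 42 is 65 -> NC
Op 6: add NE@10 -> ring=[3:NA,10:NE,25:ND,65:NC,81:NB]
Op 7: route key 70: smallest pos >= 70 is 81 -> NB
Final route key 48: smallest pos >= 48 is 65 -> NC

Answer: NC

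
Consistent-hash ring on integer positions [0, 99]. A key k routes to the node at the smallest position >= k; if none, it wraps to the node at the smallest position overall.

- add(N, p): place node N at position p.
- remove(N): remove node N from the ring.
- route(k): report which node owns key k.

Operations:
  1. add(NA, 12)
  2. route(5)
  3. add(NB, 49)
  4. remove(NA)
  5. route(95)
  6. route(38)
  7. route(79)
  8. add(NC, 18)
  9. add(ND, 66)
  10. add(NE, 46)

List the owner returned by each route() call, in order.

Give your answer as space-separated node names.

Answer: NA NB NB NB

Derivation:
Op 1: add NA@12 -> ring=[12:NA]
Op 2: route key 5: smallest pos >= 5 is 12 -> NA
Op 3: add NB@49 -> ring=[12:NA,49:NB]
Op 4: remove NA -> ring=[49:NB]
Op 5: route key 95: none >= 95, wrap to smallest pos 49 -> NB
Op 6: route key 38: smallest pos >= 38 is 49 -> NB
Op 7: route key 79: none >= 79, wrap to smallest pos 49 -> NB
Op 8: add NC@18 -> ring=[18:NC,49:NB]
Op 9: add ND@66 -> ring=[18:NC,49:NB,66:ND]
Op 10: add NE@46 -> ring=[18:NC,46:NE,49:NB,66:ND]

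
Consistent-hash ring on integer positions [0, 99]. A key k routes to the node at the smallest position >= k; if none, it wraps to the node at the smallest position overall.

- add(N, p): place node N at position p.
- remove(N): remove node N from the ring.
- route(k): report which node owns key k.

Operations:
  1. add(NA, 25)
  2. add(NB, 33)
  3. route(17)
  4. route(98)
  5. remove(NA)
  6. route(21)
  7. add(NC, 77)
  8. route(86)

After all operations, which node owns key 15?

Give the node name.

Op 1: add NA@25 -> ring=[25:NA]
Op 2: add NB@33 -> ring=[25:NA,33:NB]
Op 3: route key 17: smallest pos >= 17 is 25 -> NA
Op 4: route key 98: none >= 98, wrap to smallest pos 25 -> NA
Op 5: remove NA -> ring=[33:NB]
Op 6: route key 21: smallest pos >= 21 is 33 -> NB
Op 7: add NC@77 -> ring=[33:NB,77:NC]
Op 8: route key 86: none >= 86, wrap to smallest pos 33 -> NB
Final route key 15: smallest pos >= 15 is 33 -> NB

Answer: NB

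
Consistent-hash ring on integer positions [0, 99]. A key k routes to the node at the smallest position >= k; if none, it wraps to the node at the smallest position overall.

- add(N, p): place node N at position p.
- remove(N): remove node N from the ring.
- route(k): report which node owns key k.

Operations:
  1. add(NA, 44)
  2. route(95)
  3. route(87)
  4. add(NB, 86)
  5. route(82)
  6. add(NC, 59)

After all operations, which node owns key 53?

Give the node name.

Op 1: add NA@44 -> ring=[44:NA]
Op 2: route key 95: none >= 95, wrap to smallest pos 44 -> NA
Op 3: route key 87: none >= 87, wrap to smallest pos 44 -> NA
Op 4: add NB@86 -> ring=[44:NA,86:NB]
Op 5: route key 82: smallest pos >= 82 is 86 -> NB
Op 6: add NC@59 -> ring=[44:NA,59:NC,86:NB]
Final route key 53: smallest pos >= 53 is 59 -> NC

Answer: NC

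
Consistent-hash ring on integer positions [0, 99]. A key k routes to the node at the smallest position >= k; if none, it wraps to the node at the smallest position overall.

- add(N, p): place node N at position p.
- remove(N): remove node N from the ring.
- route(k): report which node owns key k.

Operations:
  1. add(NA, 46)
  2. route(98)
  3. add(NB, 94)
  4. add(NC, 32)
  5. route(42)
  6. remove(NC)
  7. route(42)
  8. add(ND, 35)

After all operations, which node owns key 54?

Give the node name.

Op 1: add NA@46 -> ring=[46:NA]
Op 2: route key 98: none >= 98, wrap to smallest pos 46 -> NA
Op 3: add NB@94 -> ring=[46:NA,94:NB]
Op 4: add NC@32 -> ring=[32:NC,46:NA,94:NB]
Op 5: route key 42: smallest pos >= 42 is 46 -> NA
Op 6: remove NC -> ring=[46:NA,94:NB]
Op 7: route key 42: smallest pos >= 42 is 46 -> NA
Op 8: add ND@35 -> ring=[35:ND,46:NA,94:NB]
Final route key 54: smallest pos >= 54 is 94 -> NB

Answer: NB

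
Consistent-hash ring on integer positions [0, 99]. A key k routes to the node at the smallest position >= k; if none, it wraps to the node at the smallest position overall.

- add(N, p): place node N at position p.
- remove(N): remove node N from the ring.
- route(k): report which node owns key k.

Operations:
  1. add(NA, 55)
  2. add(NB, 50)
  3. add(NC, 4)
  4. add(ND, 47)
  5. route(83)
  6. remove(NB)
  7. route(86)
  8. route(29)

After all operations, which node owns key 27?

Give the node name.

Op 1: add NA@55 -> ring=[55:NA]
Op 2: add NB@50 -> ring=[50:NB,55:NA]
Op 3: add NC@4 -> ring=[4:NC,50:NB,55:NA]
Op 4: add ND@47 -> ring=[4:NC,47:ND,50:NB,55:NA]
Op 5: route key 83: none >= 83, wrap to smallest pos 4 -> NC
Op 6: remove NB -> ring=[4:NC,47:ND,55:NA]
Op 7: route key 86: none >= 86, wrap to smallest pos 4 -> NC
Op 8: route key 29: smallest pos >= 29 is 47 -> ND
Final route key 27: smallest pos >= 27 is 47 -> ND

Answer: ND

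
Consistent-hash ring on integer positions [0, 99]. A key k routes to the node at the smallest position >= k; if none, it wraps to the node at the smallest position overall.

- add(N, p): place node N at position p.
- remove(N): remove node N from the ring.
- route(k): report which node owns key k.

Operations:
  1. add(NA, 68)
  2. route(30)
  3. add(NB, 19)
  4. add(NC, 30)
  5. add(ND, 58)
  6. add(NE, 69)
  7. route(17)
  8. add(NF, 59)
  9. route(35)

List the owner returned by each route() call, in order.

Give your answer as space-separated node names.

Op 1: add NA@68 -> ring=[68:NA]
Op 2: route key 30: smallest pos >= 30 is 68 -> NA
Op 3: add NB@19 -> ring=[19:NB,68:NA]
Op 4: add NC@30 -> ring=[19:NB,30:NC,68:NA]
Op 5: add ND@58 -> ring=[19:NB,30:NC,58:ND,68:NA]
Op 6: add NE@69 -> ring=[19:NB,30:NC,58:ND,68:NA,69:NE]
Op 7: route key 17: smallest pos >= 17 is 19 -> NB
Op 8: add NF@59 -> ring=[19:NB,30:NC,58:ND,59:NF,68:NA,69:NE]
Op 9: route key 35: smallest pos >= 35 is 58 -> ND

Answer: NA NB ND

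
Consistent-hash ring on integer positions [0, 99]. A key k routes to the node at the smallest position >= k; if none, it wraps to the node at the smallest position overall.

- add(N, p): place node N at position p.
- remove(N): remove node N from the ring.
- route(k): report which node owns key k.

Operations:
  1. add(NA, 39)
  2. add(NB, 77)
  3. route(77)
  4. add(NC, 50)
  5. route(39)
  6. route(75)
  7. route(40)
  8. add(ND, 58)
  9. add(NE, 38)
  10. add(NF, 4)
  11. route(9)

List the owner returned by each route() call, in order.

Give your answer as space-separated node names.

Answer: NB NA NB NC NE

Derivation:
Op 1: add NA@39 -> ring=[39:NA]
Op 2: add NB@77 -> ring=[39:NA,77:NB]
Op 3: route key 77: smallest pos >= 77 is 77 -> NB
Op 4: add NC@50 -> ring=[39:NA,50:NC,77:NB]
Op 5: route key 39: smallest pos >= 39 is 39 -> NA
Op 6: route key 75: smallest pos >= 75 is 77 -> NB
Op 7: route key 40: smallest pos >= 40 is 50 -> NC
Op 8: add ND@58 -> ring=[39:NA,50:NC,58:ND,77:NB]
Op 9: add NE@38 -> ring=[38:NE,39:NA,50:NC,58:ND,77:NB]
Op 10: add NF@4 -> ring=[4:NF,38:NE,39:NA,50:NC,58:ND,77:NB]
Op 11: route key 9: smallest pos >= 9 is 38 -> NE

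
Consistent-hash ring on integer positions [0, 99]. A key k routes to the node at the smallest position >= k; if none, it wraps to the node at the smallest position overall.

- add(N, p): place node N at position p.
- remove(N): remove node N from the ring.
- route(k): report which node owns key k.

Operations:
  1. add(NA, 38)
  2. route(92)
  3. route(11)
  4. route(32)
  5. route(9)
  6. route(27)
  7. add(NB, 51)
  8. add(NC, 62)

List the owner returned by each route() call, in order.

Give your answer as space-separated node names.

Op 1: add NA@38 -> ring=[38:NA]
Op 2: route key 92: none >= 92, wrap to smallest pos 38 -> NA
Op 3: route key 11: smallest pos >= 11 is 38 -> NA
Op 4: route key 32: smallest pos >= 32 is 38 -> NA
Op 5: route key 9: smallest pos >= 9 is 38 -> NA
Op 6: route key 27: smallest pos >= 27 is 38 -> NA
Op 7: add NB@51 -> ring=[38:NA,51:NB]
Op 8: add NC@62 -> ring=[38:NA,51:NB,62:NC]

Answer: NA NA NA NA NA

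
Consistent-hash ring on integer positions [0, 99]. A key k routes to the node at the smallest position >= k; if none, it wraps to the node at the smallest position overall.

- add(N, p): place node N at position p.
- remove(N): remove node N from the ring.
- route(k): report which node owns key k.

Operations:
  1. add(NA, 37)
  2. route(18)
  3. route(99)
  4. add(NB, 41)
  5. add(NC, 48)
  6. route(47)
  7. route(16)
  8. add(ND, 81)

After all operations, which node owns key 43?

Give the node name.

Op 1: add NA@37 -> ring=[37:NA]
Op 2: route key 18: smallest pos >= 18 is 37 -> NA
Op 3: route key 99: none >= 99, wrap to smallest pos 37 -> NA
Op 4: add NB@41 -> ring=[37:NA,41:NB]
Op 5: add NC@48 -> ring=[37:NA,41:NB,48:NC]
Op 6: route key 47: smallest pos >= 47 is 48 -> NC
Op 7: route key 16: smallest pos >= 16 is 37 -> NA
Op 8: add ND@81 -> ring=[37:NA,41:NB,48:NC,81:ND]
Final route key 43: smallest pos >= 43 is 48 -> NC

Answer: NC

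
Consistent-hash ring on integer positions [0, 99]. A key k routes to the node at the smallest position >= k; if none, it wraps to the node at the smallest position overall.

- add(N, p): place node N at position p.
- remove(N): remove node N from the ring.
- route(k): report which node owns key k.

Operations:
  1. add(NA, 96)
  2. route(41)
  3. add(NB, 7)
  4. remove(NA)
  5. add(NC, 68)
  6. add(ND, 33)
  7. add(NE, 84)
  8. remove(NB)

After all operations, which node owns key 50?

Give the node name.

Answer: NC

Derivation:
Op 1: add NA@96 -> ring=[96:NA]
Op 2: route key 41: smallest pos >= 41 is 96 -> NA
Op 3: add NB@7 -> ring=[7:NB,96:NA]
Op 4: remove NA -> ring=[7:NB]
Op 5: add NC@68 -> ring=[7:NB,68:NC]
Op 6: add ND@33 -> ring=[7:NB,33:ND,68:NC]
Op 7: add NE@84 -> ring=[7:NB,33:ND,68:NC,84:NE]
Op 8: remove NB -> ring=[33:ND,68:NC,84:NE]
Final route key 50: smallest pos >= 50 is 68 -> NC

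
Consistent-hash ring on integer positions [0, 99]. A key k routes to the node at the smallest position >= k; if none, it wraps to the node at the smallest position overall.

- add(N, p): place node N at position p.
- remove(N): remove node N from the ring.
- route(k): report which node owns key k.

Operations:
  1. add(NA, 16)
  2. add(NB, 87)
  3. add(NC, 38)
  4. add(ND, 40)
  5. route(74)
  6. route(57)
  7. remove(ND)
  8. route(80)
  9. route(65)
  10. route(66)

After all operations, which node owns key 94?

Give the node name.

Answer: NA

Derivation:
Op 1: add NA@16 -> ring=[16:NA]
Op 2: add NB@87 -> ring=[16:NA,87:NB]
Op 3: add NC@38 -> ring=[16:NA,38:NC,87:NB]
Op 4: add ND@40 -> ring=[16:NA,38:NC,40:ND,87:NB]
Op 5: route key 74: smallest pos >= 74 is 87 -> NB
Op 6: route key 57: smallest pos >= 57 is 87 -> NB
Op 7: remove ND -> ring=[16:NA,38:NC,87:NB]
Op 8: route key 80: smallest pos >= 80 is 87 -> NB
Op 9: route key 65: smallest pos >= 65 is 87 -> NB
Op 10: route key 66: smallest pos >= 66 is 87 -> NB
Final route key 94: none >= 94, wrap to smallest pos 16 -> NA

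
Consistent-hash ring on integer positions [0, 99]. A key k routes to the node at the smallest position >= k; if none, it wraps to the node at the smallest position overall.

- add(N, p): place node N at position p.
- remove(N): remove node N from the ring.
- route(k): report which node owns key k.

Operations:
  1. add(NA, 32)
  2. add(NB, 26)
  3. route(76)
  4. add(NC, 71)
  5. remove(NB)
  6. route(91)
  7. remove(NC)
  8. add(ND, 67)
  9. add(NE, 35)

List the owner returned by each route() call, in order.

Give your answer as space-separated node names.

Answer: NB NA

Derivation:
Op 1: add NA@32 -> ring=[32:NA]
Op 2: add NB@26 -> ring=[26:NB,32:NA]
Op 3: route key 76: none >= 76, wrap to smallest pos 26 -> NB
Op 4: add NC@71 -> ring=[26:NB,32:NA,71:NC]
Op 5: remove NB -> ring=[32:NA,71:NC]
Op 6: route key 91: none >= 91, wrap to smallest pos 32 -> NA
Op 7: remove NC -> ring=[32:NA]
Op 8: add ND@67 -> ring=[32:NA,67:ND]
Op 9: add NE@35 -> ring=[32:NA,35:NE,67:ND]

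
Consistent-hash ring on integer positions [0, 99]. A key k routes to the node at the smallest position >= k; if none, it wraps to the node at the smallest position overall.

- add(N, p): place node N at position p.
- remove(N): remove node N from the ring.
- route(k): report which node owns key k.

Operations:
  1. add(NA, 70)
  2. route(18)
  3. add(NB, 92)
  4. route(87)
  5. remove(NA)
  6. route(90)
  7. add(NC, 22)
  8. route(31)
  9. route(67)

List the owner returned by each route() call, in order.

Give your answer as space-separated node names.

Answer: NA NB NB NB NB

Derivation:
Op 1: add NA@70 -> ring=[70:NA]
Op 2: route key 18: smallest pos >= 18 is 70 -> NA
Op 3: add NB@92 -> ring=[70:NA,92:NB]
Op 4: route key 87: smallest pos >= 87 is 92 -> NB
Op 5: remove NA -> ring=[92:NB]
Op 6: route key 90: smallest pos >= 90 is 92 -> NB
Op 7: add NC@22 -> ring=[22:NC,92:NB]
Op 8: route key 31: smallest pos >= 31 is 92 -> NB
Op 9: route key 67: smallest pos >= 67 is 92 -> NB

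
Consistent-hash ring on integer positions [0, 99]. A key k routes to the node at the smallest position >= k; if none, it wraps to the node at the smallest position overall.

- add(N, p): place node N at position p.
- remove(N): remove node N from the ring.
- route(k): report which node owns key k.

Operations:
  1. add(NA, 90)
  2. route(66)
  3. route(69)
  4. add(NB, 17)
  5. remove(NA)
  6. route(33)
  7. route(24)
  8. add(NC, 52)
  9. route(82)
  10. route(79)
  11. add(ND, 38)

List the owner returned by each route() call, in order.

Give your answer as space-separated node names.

Op 1: add NA@90 -> ring=[90:NA]
Op 2: route key 66: smallest pos >= 66 is 90 -> NA
Op 3: route key 69: smallest pos >= 69 is 90 -> NA
Op 4: add NB@17 -> ring=[17:NB,90:NA]
Op 5: remove NA -> ring=[17:NB]
Op 6: route key 33: none >= 33, wrap to smallest pos 17 -> NB
Op 7: route key 24: none >= 24, wrap to smallest pos 17 -> NB
Op 8: add NC@52 -> ring=[17:NB,52:NC]
Op 9: route key 82: none >= 82, wrap to smallest pos 17 -> NB
Op 10: route key 79: none >= 79, wrap to smallest pos 17 -> NB
Op 11: add ND@38 -> ring=[17:NB,38:ND,52:NC]

Answer: NA NA NB NB NB NB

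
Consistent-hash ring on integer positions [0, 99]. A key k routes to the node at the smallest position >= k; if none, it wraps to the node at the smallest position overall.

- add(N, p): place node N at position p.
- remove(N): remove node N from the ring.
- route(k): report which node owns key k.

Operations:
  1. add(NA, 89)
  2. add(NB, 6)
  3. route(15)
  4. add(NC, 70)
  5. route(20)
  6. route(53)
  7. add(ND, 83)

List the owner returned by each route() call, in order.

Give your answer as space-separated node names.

Op 1: add NA@89 -> ring=[89:NA]
Op 2: add NB@6 -> ring=[6:NB,89:NA]
Op 3: route key 15: smallest pos >= 15 is 89 -> NA
Op 4: add NC@70 -> ring=[6:NB,70:NC,89:NA]
Op 5: route key 20: smallest pos >= 20 is 70 -> NC
Op 6: route key 53: smallest pos >= 53 is 70 -> NC
Op 7: add ND@83 -> ring=[6:NB,70:NC,83:ND,89:NA]

Answer: NA NC NC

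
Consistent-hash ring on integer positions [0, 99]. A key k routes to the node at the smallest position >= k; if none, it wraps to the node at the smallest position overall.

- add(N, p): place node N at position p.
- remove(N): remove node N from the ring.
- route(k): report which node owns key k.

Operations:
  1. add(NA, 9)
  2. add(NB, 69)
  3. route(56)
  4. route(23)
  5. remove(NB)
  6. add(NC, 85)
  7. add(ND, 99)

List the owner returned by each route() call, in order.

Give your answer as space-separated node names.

Op 1: add NA@9 -> ring=[9:NA]
Op 2: add NB@69 -> ring=[9:NA,69:NB]
Op 3: route key 56: smallest pos >= 56 is 69 -> NB
Op 4: route key 23: smallest pos >= 23 is 69 -> NB
Op 5: remove NB -> ring=[9:NA]
Op 6: add NC@85 -> ring=[9:NA,85:NC]
Op 7: add ND@99 -> ring=[9:NA,85:NC,99:ND]

Answer: NB NB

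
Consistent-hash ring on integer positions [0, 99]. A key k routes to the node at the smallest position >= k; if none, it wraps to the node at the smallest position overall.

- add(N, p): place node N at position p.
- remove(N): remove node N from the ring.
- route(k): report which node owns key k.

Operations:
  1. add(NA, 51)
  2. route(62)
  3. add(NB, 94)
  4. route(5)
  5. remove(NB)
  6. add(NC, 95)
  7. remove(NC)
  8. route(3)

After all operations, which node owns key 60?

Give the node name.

Answer: NA

Derivation:
Op 1: add NA@51 -> ring=[51:NA]
Op 2: route key 62: none >= 62, wrap to smallest pos 51 -> NA
Op 3: add NB@94 -> ring=[51:NA,94:NB]
Op 4: route key 5: smallest pos >= 5 is 51 -> NA
Op 5: remove NB -> ring=[51:NA]
Op 6: add NC@95 -> ring=[51:NA,95:NC]
Op 7: remove NC -> ring=[51:NA]
Op 8: route key 3: smallest pos >= 3 is 51 -> NA
Final route key 60: none >= 60, wrap to smallest pos 51 -> NA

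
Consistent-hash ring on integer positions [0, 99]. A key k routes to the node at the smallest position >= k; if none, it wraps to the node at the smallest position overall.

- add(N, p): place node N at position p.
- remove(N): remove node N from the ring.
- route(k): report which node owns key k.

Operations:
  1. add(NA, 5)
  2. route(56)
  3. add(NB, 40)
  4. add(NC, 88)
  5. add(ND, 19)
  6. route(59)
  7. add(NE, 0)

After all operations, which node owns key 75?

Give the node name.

Op 1: add NA@5 -> ring=[5:NA]
Op 2: route key 56: none >= 56, wrap to smallest pos 5 -> NA
Op 3: add NB@40 -> ring=[5:NA,40:NB]
Op 4: add NC@88 -> ring=[5:NA,40:NB,88:NC]
Op 5: add ND@19 -> ring=[5:NA,19:ND,40:NB,88:NC]
Op 6: route key 59: smallest pos >= 59 is 88 -> NC
Op 7: add NE@0 -> ring=[0:NE,5:NA,19:ND,40:NB,88:NC]
Final route key 75: smallest pos >= 75 is 88 -> NC

Answer: NC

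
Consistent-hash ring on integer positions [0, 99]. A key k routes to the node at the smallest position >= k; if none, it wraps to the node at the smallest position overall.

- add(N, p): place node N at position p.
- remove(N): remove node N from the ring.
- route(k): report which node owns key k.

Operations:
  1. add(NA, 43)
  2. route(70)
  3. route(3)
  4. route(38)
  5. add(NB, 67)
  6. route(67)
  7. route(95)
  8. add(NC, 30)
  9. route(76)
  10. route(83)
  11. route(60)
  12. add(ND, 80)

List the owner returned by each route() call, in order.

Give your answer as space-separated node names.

Op 1: add NA@43 -> ring=[43:NA]
Op 2: route key 70: none >= 70, wrap to smallest pos 43 -> NA
Op 3: route key 3: smallest pos >= 3 is 43 -> NA
Op 4: route key 38: smallest pos >= 38 is 43 -> NA
Op 5: add NB@67 -> ring=[43:NA,67:NB]
Op 6: route key 67: smallest pos >= 67 is 67 -> NB
Op 7: route key 95: none >= 95, wrap to smallest pos 43 -> NA
Op 8: add NC@30 -> ring=[30:NC,43:NA,67:NB]
Op 9: route key 76: none >= 76, wrap to smallest pos 30 -> NC
Op 10: route key 83: none >= 83, wrap to smallest pos 30 -> NC
Op 11: route key 60: smallest pos >= 60 is 67 -> NB
Op 12: add ND@80 -> ring=[30:NC,43:NA,67:NB,80:ND]

Answer: NA NA NA NB NA NC NC NB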